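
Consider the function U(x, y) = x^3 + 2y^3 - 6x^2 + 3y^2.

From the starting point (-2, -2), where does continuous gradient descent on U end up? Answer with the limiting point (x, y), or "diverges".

U is separable, so gradient descent decouples: x follows -∂U/∂x, y follows -∂U/∂y.
∂U/∂x = 3x(x - 4); at x=-2 this is 36, so x decreases.
∂U/∂y = 6y(y + 1); at y=-2 this is 12, so y decreases.
The x-coordinate has no critical point in that direction and runs off to infinity.

diverges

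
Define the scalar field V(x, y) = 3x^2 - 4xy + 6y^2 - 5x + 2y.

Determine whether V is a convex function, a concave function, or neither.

V is quadratic, so its Hessian is the constant matrix H = [[6, -4], [-4, 12]].
det(H) = 56, tr(H) = 18.
det(H) > 0 and tr(H) > 0, so H is positive definite everywhere: convex.

convex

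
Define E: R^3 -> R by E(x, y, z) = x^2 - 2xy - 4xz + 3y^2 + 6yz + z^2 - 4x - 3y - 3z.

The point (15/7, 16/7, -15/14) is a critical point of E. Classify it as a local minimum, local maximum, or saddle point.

The Hessian is constant: H = [[2, -2, -4], [-2, 6, 6], [-4, 6, 2]].
Leading principal minors: Δ₁ = 2, Δ₂ = 8, Δ₃ = -56.
The minors fit neither the all-positive nor the alternating-sign pattern, so H is indefinite: a saddle point.

saddle point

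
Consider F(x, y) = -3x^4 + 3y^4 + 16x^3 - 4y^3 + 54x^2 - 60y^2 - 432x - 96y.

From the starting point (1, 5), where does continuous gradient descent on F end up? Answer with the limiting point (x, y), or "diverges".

(3, 4)

F is separable, so gradient descent decouples: x follows -∂F/∂x, y follows -∂F/∂y.
∂F/∂x = -12(x - 4)(x - 3)(x + 3); at x=1 this is -288, so x increases.
∂F/∂y = 12(y - 4)(y + 1)(y + 2); at y=5 this is 504, so y decreases.
x converges to its nearest critical value 3 (a local min of the x-part); y converges to 4. The iterate converges to (3, 4).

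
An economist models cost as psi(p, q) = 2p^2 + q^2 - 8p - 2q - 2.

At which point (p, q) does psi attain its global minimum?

(2, 1)

psi(p,q) separates as A(p) + B(q) − 2, so its minimum is min A + min B − 2.
A'(p) = 4p - 8 vanishes at p ∈ {2}; B'(q) = 2q - 2 vanishes at q ∈ {1}.
Local minima of A (where A''>0): A(2)=-8. Local minima of B: B(1)=-1.
So the global minimum of psi is A(2) + B(1) − 2 = -8 − 1 − 2 = -11, attained at (2, 1).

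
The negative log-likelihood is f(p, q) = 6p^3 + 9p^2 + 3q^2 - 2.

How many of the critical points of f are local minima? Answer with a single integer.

1

f separates as a function of p plus a function of q, so ∇f=0 decouples.
∂f/∂p = 18p(p + 1) = 0 at p ∈ {-1, 0}; ∂f/∂q = 6q = 0 at q ∈ {0}.
The Hessian is diagonal: diag(f_pp, f_qq). Second derivatives: f_pp(-1)=-18, f_pp(0)=18; f_qq(0)=6.
Local minima occur where both diagonal entries positive: (0, 0). Count: 1.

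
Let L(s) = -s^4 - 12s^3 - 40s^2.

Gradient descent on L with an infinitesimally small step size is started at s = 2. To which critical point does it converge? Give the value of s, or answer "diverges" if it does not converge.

diverges

L'(s) = -4s(s + 4)(s + 5), so L'(2) = -336.
Gradient descent moves in the -L' direction, i.e. s is increasing.
There is no critical point above s=2, and L' keeps the same sign, so the iterate runs off to +∞.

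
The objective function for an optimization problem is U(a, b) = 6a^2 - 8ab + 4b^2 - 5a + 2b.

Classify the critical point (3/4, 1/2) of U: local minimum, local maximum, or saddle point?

local minimum

The Hessian of U is constant: H = [[12, -8], [-8, 8]].
det(H) = 12·8 − (-8)² = 32.
det(H) > 0 and tr(H) = 20 > 0, so H is positive definite and the point is a local minimum.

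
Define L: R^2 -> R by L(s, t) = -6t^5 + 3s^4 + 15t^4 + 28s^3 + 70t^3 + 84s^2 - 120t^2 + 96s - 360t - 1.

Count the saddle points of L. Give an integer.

L separates as a function of s plus a function of t, so ∇L=0 decouples.
∂L/∂s = 12(s + 1)(s + 2)(s + 4) = 0 at s ∈ {-4, -2, -1}; ∂L/∂t = -30(t - 3)(t - 2)(t + 1)(t + 2) = 0 at t ∈ {-2, -1, 2, 3}.
The Hessian is diagonal: diag(L_ss, L_tt). Second derivatives: L_ss(-4)=72, L_ss(-2)=-24, L_ss(-1)=36; L_tt(-2)=600, L_tt(-1)=-360, L_tt(2)=360, L_tt(3)=-600.
Saddle points occur where the two diagonal entries have opposite signs: (-4, -1), (-4, 3), (-2, -2), (-2, 2), (-1, -1), (-1, 3). Count: 6.

6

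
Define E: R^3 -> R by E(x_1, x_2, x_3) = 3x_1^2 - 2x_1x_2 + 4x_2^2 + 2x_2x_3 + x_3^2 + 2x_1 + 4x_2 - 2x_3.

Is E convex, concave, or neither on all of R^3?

E is quadratic, so its Hessian is the constant matrix H = [[6, -2, 0], [-2, 8, 2], [0, 2, 2]].
Leading principal minors: 6, 44, 64.
All positive ⇒ H ≻ 0 ⇒ convex.

convex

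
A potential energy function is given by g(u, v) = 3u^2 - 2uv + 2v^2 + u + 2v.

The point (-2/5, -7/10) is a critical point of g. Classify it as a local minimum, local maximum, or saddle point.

local minimum

The Hessian of g is constant: H = [[6, -2], [-2, 4]].
det(H) = 6·4 − (-2)² = 20.
det(H) > 0 and tr(H) = 10 > 0, so H is positive definite and the point is a local minimum.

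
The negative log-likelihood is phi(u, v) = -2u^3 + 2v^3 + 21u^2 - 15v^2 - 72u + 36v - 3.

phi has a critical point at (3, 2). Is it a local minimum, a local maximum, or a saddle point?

saddle point

The mixed partial ∂²phi/∂u∂v is 0, so the Hessian at any point is diag(phi_uu, phi_vv) = diag(6(-2u + 7), 6(2v - 5)).
At (3, 2): H = diag(6, -6).
The eigenvalues have opposite signs, so H is indefinite: a saddle point.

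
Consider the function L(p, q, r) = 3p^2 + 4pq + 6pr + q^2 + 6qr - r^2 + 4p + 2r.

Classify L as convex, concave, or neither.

L is quadratic, so its Hessian is the constant matrix H = [[6, 4, 6], [4, 2, 6], [6, 6, -2]].
Leading principal minors: 6, -4, 8.
Neither pattern holds ⇒ H is indefinite ⇒ neither convex nor concave.

neither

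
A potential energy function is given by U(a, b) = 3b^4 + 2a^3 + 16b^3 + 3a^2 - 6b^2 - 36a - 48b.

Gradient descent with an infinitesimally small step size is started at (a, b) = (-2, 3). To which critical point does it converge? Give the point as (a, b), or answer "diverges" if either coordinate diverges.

U is separable, so gradient descent decouples: a follows -∂U/∂a, b follows -∂U/∂b.
∂U/∂a = 6(a - 2)(a + 3); at a=-2 this is -24, so a increases.
∂U/∂b = 12(b - 1)(b + 1)(b + 4); at b=3 this is 672, so b decreases.
a converges to its nearest critical value 2 (a local min of the a-part); b converges to 1. The iterate converges to (2, 1).

(2, 1)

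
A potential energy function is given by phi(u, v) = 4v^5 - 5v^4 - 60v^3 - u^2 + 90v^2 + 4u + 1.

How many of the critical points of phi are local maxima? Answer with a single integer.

2

phi separates as a function of u plus a function of v, so ∇phi=0 decouples.
∂phi/∂u = -2(u - 2) = 0 at u ∈ {2}; ∂phi/∂v = 20v(v - 3)(v - 1)(v + 3) = 0 at v ∈ {-3, 0, 1, 3}.
The Hessian is diagonal: diag(phi_uu, phi_vv). Second derivatives: phi_uu(2)=-2; phi_vv(-3)=-1440, phi_vv(0)=180, phi_vv(1)=-160, phi_vv(3)=720.
Local maxima occur where both diagonal entries negative: (2, -3), (2, 1). Count: 2.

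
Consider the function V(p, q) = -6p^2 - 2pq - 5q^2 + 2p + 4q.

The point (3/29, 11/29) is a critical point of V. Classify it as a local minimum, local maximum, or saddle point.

local maximum

The Hessian of V is constant: H = [[-12, -2], [-2, -10]].
det(H) = (-12)·(-10) − (-2)² = 116.
det(H) > 0 and tr(H) = -22 < 0, so H is negative definite and the point is a local maximum.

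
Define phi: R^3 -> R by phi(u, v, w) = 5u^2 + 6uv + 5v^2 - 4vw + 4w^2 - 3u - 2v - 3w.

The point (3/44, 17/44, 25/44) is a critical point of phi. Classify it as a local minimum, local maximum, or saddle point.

local minimum

The Hessian is constant: H = [[10, 6, 0], [6, 10, -4], [0, -4, 8]].
Leading principal minors: Δ₁ = 10, Δ₂ = 64, Δ₃ = 352.
All leading minors are positive, so H is positive definite: a local minimum.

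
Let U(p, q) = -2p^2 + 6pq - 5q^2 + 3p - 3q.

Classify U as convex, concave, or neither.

U is quadratic, so its Hessian is the constant matrix H = [[-4, 6], [6, -10]].
det(H) = 4, tr(H) = -14.
det(H) > 0 and tr(H) < 0, so H is negative definite everywhere: concave.

concave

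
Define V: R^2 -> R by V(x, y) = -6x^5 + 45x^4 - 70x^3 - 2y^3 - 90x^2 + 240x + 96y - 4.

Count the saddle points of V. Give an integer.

V separates as a function of x plus a function of y, so ∇V=0 decouples.
∂V/∂x = -30(x - 4)(x - 2)(x - 1)(x + 1) = 0 at x ∈ {-1, 1, 2, 4}; ∂V/∂y = -6(y - 4)(y + 4) = 0 at y ∈ {-4, 4}.
The Hessian is diagonal: diag(V_xx, V_yy). Second derivatives: V_xx(-1)=900, V_xx(1)=-180, V_xx(2)=180, V_xx(4)=-900; V_yy(-4)=48, V_yy(4)=-48.
Saddle points occur where the two diagonal entries have opposite signs: (-1, 4), (1, -4), (2, 4), (4, -4). Count: 4.

4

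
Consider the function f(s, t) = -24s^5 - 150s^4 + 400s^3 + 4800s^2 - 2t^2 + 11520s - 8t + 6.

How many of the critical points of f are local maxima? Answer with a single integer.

f separates as a function of s plus a function of t, so ∇f=0 decouples.
∂f/∂s = -120(s - 4)(s + 2)(s + 3)(s + 4) = 0 at s ∈ {-4, -3, -2, 4}; ∂f/∂t = -4(t + 2) = 0 at t ∈ {-2}.
The Hessian is diagonal: diag(f_ss, f_tt). Second derivatives: f_ss(-4)=1920, f_ss(-3)=-840, f_ss(-2)=1440, f_ss(4)=-40320; f_tt(-2)=-4.
Local maxima occur where both diagonal entries negative: (-3, -2), (4, -2). Count: 2.

2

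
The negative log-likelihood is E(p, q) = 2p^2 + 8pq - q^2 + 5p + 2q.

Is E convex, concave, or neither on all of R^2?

E is quadratic, so its Hessian is the constant matrix H = [[4, 8], [8, -2]].
det(H) = -72, tr(H) = 2.
det(H) < 0, so H is indefinite: neither convex nor concave.

neither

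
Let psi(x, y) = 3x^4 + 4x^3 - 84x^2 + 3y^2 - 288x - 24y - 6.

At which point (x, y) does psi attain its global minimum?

(4, 4)

psi(x,y) separates as P(x) + Q(y) − 6, so its minimum is min P + min Q − 6.
P'(x) = 12(x - 4)(x + 2)(x + 3) vanishes at x ∈ {-3, -2, 4}; Q'(y) = 6y - 24 vanishes at y ∈ {4}.
Local minima of P (where P''>0): P(-3)=243, P(4)=-1472. Local minima of Q: Q(4)=-48.
So the global minimum of psi is P(4) + Q(4) − 6 = -1472 − 48 − 6 = -1526, attained at (4, 4).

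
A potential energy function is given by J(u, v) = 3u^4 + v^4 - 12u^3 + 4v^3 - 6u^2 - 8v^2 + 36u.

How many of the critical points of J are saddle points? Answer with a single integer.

J separates as a function of u plus a function of v, so ∇J=0 decouples.
∂J/∂u = 12(u - 3)(u - 1)(u + 1) = 0 at u ∈ {-1, 1, 3}; ∂J/∂v = 4v(v - 1)(v + 4) = 0 at v ∈ {-4, 0, 1}.
The Hessian is diagonal: diag(J_uu, J_vv). Second derivatives: J_uu(-1)=96, J_uu(1)=-48, J_uu(3)=96; J_vv(-4)=80, J_vv(0)=-16, J_vv(1)=20.
Saddle points occur where the two diagonal entries have opposite signs: (-1, 0), (1, -4), (1, 1), (3, 0). Count: 4.

4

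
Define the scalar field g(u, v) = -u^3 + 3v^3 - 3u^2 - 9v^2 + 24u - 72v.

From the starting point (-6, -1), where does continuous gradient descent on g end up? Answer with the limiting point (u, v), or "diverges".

g is separable, so gradient descent decouples: u follows -∂g/∂u, v follows -∂g/∂v.
∂g/∂u = -3(u - 2)(u + 4); at u=-6 this is -48, so u increases.
∂g/∂v = 9(v - 4)(v + 2); at v=-1 this is -45, so v increases.
u converges to its nearest critical value -4 (a local min of the u-part); v converges to 4. The iterate converges to (-4, 4).

(-4, 4)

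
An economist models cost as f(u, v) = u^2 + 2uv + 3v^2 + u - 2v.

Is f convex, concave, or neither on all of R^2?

f is quadratic, so its Hessian is the constant matrix H = [[2, 2], [2, 6]].
det(H) = 8, tr(H) = 8.
det(H) > 0 and tr(H) > 0, so H is positive definite everywhere: convex.

convex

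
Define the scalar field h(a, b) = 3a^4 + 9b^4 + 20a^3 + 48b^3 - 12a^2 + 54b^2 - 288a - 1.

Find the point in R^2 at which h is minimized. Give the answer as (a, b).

(2, -3)

h(a,b) separates as P(a) + Q(b) − 1, so its minimum is min P + min Q − 1.
P'(a) = 12(a - 2)(a + 3)(a + 4) vanishes at a ∈ {-4, -3, 2}; Q'(b) = 36b(b + 1)(b + 3) vanishes at b ∈ {-3, -1, 0}.
Local minima of P (where P''>0): P(-4)=448, P(2)=-416. Local minima of Q: Q(-3)=-81, Q(0)=0.
So the global minimum of h is P(2) + Q(-3) − 1 = -416 − 81 − 1 = -498, attained at (2, -3).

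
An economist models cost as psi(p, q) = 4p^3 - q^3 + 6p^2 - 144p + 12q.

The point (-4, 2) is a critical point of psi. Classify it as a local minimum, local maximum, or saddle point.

The mixed partial ∂²psi/∂p∂q is 0, so the Hessian at any point is diag(psi_pp, psi_qq) = diag(12(2p + 1), -6q).
At (-4, 2): H = diag(-84, -12).
Both eigenvalues are negative, so H is negative definite: a local maximum.

local maximum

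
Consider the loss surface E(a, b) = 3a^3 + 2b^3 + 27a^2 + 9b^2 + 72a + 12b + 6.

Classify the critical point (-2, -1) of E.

The mixed partial ∂²E/∂a∂b is 0, so the Hessian at any point is diag(E_aa, E_bb) = diag(18(a + 3), 6(2b + 3)).
At (-2, -1): H = diag(18, 6).
Both eigenvalues are positive, so H is positive definite: a local minimum.

local minimum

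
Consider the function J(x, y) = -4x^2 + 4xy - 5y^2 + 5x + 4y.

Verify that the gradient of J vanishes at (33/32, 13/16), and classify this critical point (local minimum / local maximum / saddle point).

local maximum

∇J = (-8x + 4y + 5, 4x - 10y + 4); substituting (33/32, 13/16) gives ∇J = (0, 0), so (33/32, 13/16) is indeed a critical point.
The Hessian of J is constant: H = [[-8, 4], [4, -10]].
det(H) = (-8)·(-10) − 4² = 64.
det(H) > 0 and tr(H) = -18 < 0, so H is negative definite and the point is a local maximum.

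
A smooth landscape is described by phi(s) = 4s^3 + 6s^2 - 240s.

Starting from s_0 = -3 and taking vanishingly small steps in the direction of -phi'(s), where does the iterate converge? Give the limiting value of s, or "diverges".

phi'(s) = 12(s - 4)(s + 5), so phi'(-3) = -168.
Gradient descent moves in the -phi' direction, i.e. s is increasing.
The nearest critical point in that direction is s = 4, where phi'' = 108 > 0 (a local minimum). The iterate converges there.

4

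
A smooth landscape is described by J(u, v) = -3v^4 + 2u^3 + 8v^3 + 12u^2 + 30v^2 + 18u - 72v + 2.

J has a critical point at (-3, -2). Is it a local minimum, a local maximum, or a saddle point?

local maximum

The mixed partial ∂²J/∂u∂v is 0, so the Hessian at any point is diag(J_uu, J_vv) = diag(12(u + 2), 12(-3v^2 + 4v + 5)).
At (-3, -2): H = diag(-12, -180).
Both eigenvalues are negative, so H is negative definite: a local maximum.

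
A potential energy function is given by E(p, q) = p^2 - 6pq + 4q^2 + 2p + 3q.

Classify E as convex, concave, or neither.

E is quadratic, so its Hessian is the constant matrix H = [[2, -6], [-6, 8]].
det(H) = -20, tr(H) = 10.
det(H) < 0, so H is indefinite: neither convex nor concave.

neither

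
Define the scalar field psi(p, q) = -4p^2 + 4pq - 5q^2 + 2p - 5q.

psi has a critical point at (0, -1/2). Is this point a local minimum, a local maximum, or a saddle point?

The Hessian of psi is constant: H = [[-8, 4], [4, -10]].
det(H) = (-8)·(-10) − 4² = 64.
det(H) > 0 and tr(H) = -18 < 0, so H is negative definite and the point is a local maximum.

local maximum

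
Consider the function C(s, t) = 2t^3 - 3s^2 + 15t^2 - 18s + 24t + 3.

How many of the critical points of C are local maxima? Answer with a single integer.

C separates as a function of s plus a function of t, so ∇C=0 decouples.
∂C/∂s = -6(s + 3) = 0 at s ∈ {-3}; ∂C/∂t = 6(t + 1)(t + 4) = 0 at t ∈ {-4, -1}.
The Hessian is diagonal: diag(C_ss, C_tt). Second derivatives: C_ss(-3)=-6; C_tt(-4)=-18, C_tt(-1)=18.
Local maxima occur where both diagonal entries negative: (-3, -4). Count: 1.

1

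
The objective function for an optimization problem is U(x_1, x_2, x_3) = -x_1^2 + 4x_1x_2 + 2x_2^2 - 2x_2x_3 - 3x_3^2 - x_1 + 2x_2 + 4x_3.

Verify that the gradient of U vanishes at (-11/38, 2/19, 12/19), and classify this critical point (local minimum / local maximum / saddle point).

∇U = (-2x_1 + 4x_2 - 1, 4x_1 + 4x_2 - 2x_3 + 2, -2x_2 - 6x_3 + 4); substituting (-11/38, 2/19, 12/19) gives ∇U = (0, 0, 0), so (-11/38, 2/19, 12/19) is indeed a critical point.
The Hessian is constant: H = [[-2, 4, 0], [4, 4, -2], [0, -2, -6]].
Leading principal minors: Δ₁ = -2, Δ₂ = -24, Δ₃ = 152.
The minors fit neither the all-positive nor the alternating-sign pattern, so H is indefinite: a saddle point.

saddle point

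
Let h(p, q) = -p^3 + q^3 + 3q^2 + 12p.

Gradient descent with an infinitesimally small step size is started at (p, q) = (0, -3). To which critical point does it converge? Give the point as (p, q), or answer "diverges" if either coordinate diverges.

diverges

h is separable, so gradient descent decouples: p follows -∂h/∂p, q follows -∂h/∂q.
∂h/∂p = -3(p - 2)(p + 2); at p=0 this is 12, so p decreases.
∂h/∂q = 3q(q + 2); at q=-3 this is 9, so q decreases.
The q-coordinate has no critical point in that direction and runs off to infinity.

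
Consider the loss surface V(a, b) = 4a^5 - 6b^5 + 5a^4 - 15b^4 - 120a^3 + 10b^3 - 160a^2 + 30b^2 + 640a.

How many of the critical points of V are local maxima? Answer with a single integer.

4

V separates as a function of a plus a function of b, so ∇V=0 decouples.
∂V/∂a = 20(a - 4)(a - 1)(a + 2)(a + 4) = 0 at a ∈ {-4, -2, 1, 4}; ∂V/∂b = -30b(b - 1)(b + 1)(b + 2) = 0 at b ∈ {-2, -1, 0, 1}.
The Hessian is diagonal: diag(V_aa, V_bb). Second derivatives: V_aa(-4)=-1600, V_aa(-2)=720, V_aa(1)=-900, V_aa(4)=2880; V_bb(-2)=180, V_bb(-1)=-60, V_bb(0)=60, V_bb(1)=-180.
Local maxima occur where both diagonal entries negative: (-4, -1), (-4, 1), (1, -1), (1, 1). Count: 4.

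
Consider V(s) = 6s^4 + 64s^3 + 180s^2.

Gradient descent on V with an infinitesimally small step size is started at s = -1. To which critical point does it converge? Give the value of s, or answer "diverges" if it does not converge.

V'(s) = 24s(s + 3)(s + 5), so V'(-1) = -192.
Gradient descent moves in the -V' direction, i.e. s is increasing.
The nearest critical point in that direction is s = 0, where V'' = 360 > 0 (a local minimum). The iterate converges there.

0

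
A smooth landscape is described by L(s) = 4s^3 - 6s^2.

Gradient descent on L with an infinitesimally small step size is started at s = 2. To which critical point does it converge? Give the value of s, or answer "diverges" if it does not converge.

L'(s) = 12s(s - 1), so L'(2) = 24.
Gradient descent moves in the -L' direction, i.e. s is decreasing.
The nearest critical point in that direction is s = 1, where L'' = 12 > 0 (a local minimum). The iterate converges there.

1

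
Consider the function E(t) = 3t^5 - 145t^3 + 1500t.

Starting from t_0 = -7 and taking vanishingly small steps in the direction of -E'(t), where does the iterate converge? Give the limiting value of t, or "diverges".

E'(t) = 15(t - 5)(t - 2)(t + 2)(t + 5), so E'(-7) = 16200.
Gradient descent moves in the -E' direction, i.e. t is decreasing.
There is no critical point below t=-7, and E' keeps the same sign, so the iterate runs off to −∞.

diverges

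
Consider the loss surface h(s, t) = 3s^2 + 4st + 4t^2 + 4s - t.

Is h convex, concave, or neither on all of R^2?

h is quadratic, so its Hessian is the constant matrix H = [[6, 4], [4, 8]].
det(H) = 32, tr(H) = 14.
det(H) > 0 and tr(H) > 0, so H is positive definite everywhere: convex.

convex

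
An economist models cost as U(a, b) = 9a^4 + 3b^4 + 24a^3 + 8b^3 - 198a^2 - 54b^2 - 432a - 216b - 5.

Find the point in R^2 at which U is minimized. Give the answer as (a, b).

(3, 3)

U(a,b) separates as P(a) + Q(b) − 5, so its minimum is min P + min Q − 5.
P'(a) = 36(a - 3)(a + 1)(a + 4) vanishes at a ∈ {-4, -1, 3}; Q'(b) = 12(b - 3)(b + 2)(b + 3) vanishes at b ∈ {-3, -2, 3}.
Local minima of P (where P''>0): P(-4)=-672, P(3)=-1701. Local minima of Q: Q(-3)=189, Q(3)=-675.
So the global minimum of U is P(3) + Q(3) − 5 = -1701 − 675 − 5 = -2381, attained at (3, 3).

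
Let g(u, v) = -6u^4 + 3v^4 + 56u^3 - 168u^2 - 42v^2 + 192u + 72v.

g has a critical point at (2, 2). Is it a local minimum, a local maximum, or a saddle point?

local minimum

The mixed partial ∂²g/∂u∂v is 0, so the Hessian at any point is diag(g_uu, g_vv) = diag(24(-3u^2 + 14u - 14), 12(3v^2 - 7)).
At (2, 2): H = diag(48, 60).
Both eigenvalues are positive, so H is positive definite: a local minimum.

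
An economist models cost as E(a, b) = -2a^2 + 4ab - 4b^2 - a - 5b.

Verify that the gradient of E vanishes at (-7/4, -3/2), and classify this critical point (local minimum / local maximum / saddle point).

local maximum

∇E = (-4a + 4b - 1, 4a - 8b - 5); substituting (-7/4, -3/2) gives ∇E = (0, 0), so (-7/4, -3/2) is indeed a critical point.
The Hessian of E is constant: H = [[-4, 4], [4, -8]].
det(H) = (-4)·(-8) − 4² = 16.
det(H) > 0 and tr(H) = -12 < 0, so H is negative definite and the point is a local maximum.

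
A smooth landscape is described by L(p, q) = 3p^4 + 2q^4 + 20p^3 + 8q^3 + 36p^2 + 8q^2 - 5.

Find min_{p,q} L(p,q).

-5

L(p,q) separates as A(p) + B(q) − 5, so its minimum is min A + min B − 5.
A'(p) = 12p(p + 2)(p + 3) vanishes at p ∈ {-3, -2, 0}; B'(q) = 8q(q + 1)(q + 2) vanishes at q ∈ {-2, -1, 0}.
Local minima of A (where A''>0): A(-3)=27, A(0)=0. Local minima of B: B(-2)=0, B(0)=0.
So the global minimum of L is A(0) + B(-2) − 5 = 0 + 0 − 5 = -5, attained at (0, -2).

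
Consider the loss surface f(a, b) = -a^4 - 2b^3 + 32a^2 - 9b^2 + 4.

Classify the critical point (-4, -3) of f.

saddle point

The mixed partial ∂²f/∂a∂b is 0, so the Hessian at any point is diag(f_aa, f_bb) = diag(4(-3a^2 + 16), -6(2b + 3)).
At (-4, -3): H = diag(-128, 18).
The eigenvalues have opposite signs, so H is indefinite: a saddle point.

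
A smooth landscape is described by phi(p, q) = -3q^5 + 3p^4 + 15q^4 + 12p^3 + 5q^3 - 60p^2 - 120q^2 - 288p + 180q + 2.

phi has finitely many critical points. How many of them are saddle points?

phi separates as a function of p plus a function of q, so ∇phi=0 decouples.
∂phi/∂p = 12(p - 3)(p + 2)(p + 4) = 0 at p ∈ {-4, -2, 3}; ∂phi/∂q = -15(q - 3)(q - 2)(q - 1)(q + 2) = 0 at q ∈ {-2, 1, 2, 3}.
The Hessian is diagonal: diag(phi_pp, phi_qq). Second derivatives: phi_pp(-4)=168, phi_pp(-2)=-120, phi_pp(3)=420; phi_qq(-2)=900, phi_qq(1)=-90, phi_qq(2)=60, phi_qq(3)=-150.
Saddle points occur where the two diagonal entries have opposite signs: (-4, 1), (-4, 3), (-2, -2), (-2, 2), (3, 1), (3, 3). Count: 6.

6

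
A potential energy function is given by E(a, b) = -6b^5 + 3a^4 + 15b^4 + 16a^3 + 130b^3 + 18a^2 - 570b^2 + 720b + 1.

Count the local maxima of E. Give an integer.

2

E separates as a function of a plus a function of b, so ∇E=0 decouples.
∂E/∂a = 12a(a + 1)(a + 3) = 0 at a ∈ {-3, -1, 0}; ∂E/∂b = -30(b - 3)(b - 2)(b - 1)(b + 4) = 0 at b ∈ {-4, 1, 2, 3}.
The Hessian is diagonal: diag(E_aa, E_bb). Second derivatives: E_aa(-3)=72, E_aa(-1)=-24, E_aa(0)=36; E_bb(-4)=6300, E_bb(1)=-300, E_bb(2)=180, E_bb(3)=-420.
Local maxima occur where both diagonal entries negative: (-1, 1), (-1, 3). Count: 2.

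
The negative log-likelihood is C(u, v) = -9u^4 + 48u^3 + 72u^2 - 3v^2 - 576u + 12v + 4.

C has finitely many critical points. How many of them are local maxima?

2

C separates as a function of u plus a function of v, so ∇C=0 decouples.
∂C/∂u = -36(u - 4)(u - 2)(u + 2) = 0 at u ∈ {-2, 2, 4}; ∂C/∂v = -6(v - 2) = 0 at v ∈ {2}.
The Hessian is diagonal: diag(C_uu, C_vv). Second derivatives: C_uu(-2)=-864, C_uu(2)=288, C_uu(4)=-432; C_vv(2)=-6.
Local maxima occur where both diagonal entries negative: (-2, 2), (4, 2). Count: 2.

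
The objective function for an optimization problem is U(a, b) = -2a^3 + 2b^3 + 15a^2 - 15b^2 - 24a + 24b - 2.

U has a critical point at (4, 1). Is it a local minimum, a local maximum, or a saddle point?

local maximum

The mixed partial ∂²U/∂a∂b is 0, so the Hessian at any point is diag(U_aa, U_bb) = diag(6(-2a + 5), 6(2b - 5)).
At (4, 1): H = diag(-18, -18).
Both eigenvalues are negative, so H is negative definite: a local maximum.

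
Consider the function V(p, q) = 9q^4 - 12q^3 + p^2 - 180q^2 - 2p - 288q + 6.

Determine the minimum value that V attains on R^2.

V(p,q) separates as A(p) + B(q) + 6, so its minimum is min A + min B + 6.
A'(p) = 2p - 2 vanishes at p ∈ {1}; B'(q) = 36(q - 4)(q + 1)(q + 2) vanishes at q ∈ {-2, -1, 4}.
Local minima of A (where A''>0): A(1)=-1. Local minima of B: B(-2)=96, B(4)=-2496.
So the global minimum of V is A(1) + B(4) + 6 = -1 − 2496 + 6 = -2491, attained at (1, 4).

-2491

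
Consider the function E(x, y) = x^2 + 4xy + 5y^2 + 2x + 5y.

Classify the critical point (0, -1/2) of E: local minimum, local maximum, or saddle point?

The Hessian of E is constant: H = [[2, 4], [4, 10]].
det(H) = 2·10 − 4² = 4.
det(H) > 0 and tr(H) = 12 > 0, so H is positive definite and the point is a local minimum.

local minimum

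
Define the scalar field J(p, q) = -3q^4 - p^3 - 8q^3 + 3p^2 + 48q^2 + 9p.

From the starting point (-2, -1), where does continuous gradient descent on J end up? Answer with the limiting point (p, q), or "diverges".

J is separable, so gradient descent decouples: p follows -∂J/∂p, q follows -∂J/∂q.
∂J/∂p = -3(p - 3)(p + 1); at p=-2 this is -15, so p increases.
∂J/∂q = -12q(q - 2)(q + 4); at q=-1 this is -108, so q increases.
p converges to its nearest critical value -1 (a local min of the p-part); q converges to 0. The iterate converges to (-1, 0).

(-1, 0)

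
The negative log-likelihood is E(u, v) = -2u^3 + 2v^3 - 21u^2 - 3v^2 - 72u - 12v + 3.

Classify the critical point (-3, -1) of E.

local maximum

The mixed partial ∂²E/∂u∂v is 0, so the Hessian at any point is diag(E_uu, E_vv) = diag(-6(2u + 7), 6(2v - 1)).
At (-3, -1): H = diag(-6, -18).
Both eigenvalues are negative, so H is negative definite: a local maximum.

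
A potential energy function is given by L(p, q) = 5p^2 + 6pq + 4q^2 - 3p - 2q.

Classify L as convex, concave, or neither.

convex

L is quadratic, so its Hessian is the constant matrix H = [[10, 6], [6, 8]].
det(H) = 44, tr(H) = 18.
det(H) > 0 and tr(H) > 0, so H is positive definite everywhere: convex.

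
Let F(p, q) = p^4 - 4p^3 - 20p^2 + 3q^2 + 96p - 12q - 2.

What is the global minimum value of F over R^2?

F(p,q) separates as A(p) + B(q) − 2, so its minimum is min A + min B − 2.
A'(p) = 4(p - 4)(p - 2)(p + 3) vanishes at p ∈ {-3, 2, 4}; B'(q) = 6q - 12 vanishes at q ∈ {2}.
Local minima of A (where A''>0): A(-3)=-279, A(4)=64. Local minima of B: B(2)=-12.
So the global minimum of F is A(-3) + B(2) − 2 = -279 − 12 − 2 = -293, attained at (-3, 2).

-293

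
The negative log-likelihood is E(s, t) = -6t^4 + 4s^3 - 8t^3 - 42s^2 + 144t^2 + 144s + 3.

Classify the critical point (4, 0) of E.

The mixed partial ∂²E/∂s∂t is 0, so the Hessian at any point is diag(E_ss, E_tt) = diag(12(2s - 7), 24(-3t^2 - 2t + 12)).
At (4, 0): H = diag(12, 288).
Both eigenvalues are positive, so H is positive definite: a local minimum.

local minimum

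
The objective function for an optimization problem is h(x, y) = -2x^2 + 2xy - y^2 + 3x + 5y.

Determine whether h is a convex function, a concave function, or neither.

h is quadratic, so its Hessian is the constant matrix H = [[-4, 2], [2, -2]].
det(H) = 4, tr(H) = -6.
det(H) > 0 and tr(H) < 0, so H is negative definite everywhere: concave.

concave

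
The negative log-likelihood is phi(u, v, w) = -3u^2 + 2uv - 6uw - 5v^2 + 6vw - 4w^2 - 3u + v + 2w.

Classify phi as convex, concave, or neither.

phi is quadratic, so its Hessian is the constant matrix H = [[-6, 2, -6], [2, -10, 6], [-6, 6, -8]].
Leading principal minors: -6, 56, -16.
Signs alternate −, +, − ⇒ H ≺ 0 ⇒ concave.

concave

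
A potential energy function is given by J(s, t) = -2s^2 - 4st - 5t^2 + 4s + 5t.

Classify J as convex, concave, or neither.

concave

J is quadratic, so its Hessian is the constant matrix H = [[-4, -4], [-4, -10]].
det(H) = 24, tr(H) = -14.
det(H) > 0 and tr(H) < 0, so H is negative definite everywhere: concave.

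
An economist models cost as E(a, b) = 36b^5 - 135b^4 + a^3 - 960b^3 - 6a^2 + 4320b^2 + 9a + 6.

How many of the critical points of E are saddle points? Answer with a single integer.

E separates as a function of a plus a function of b, so ∇E=0 decouples.
∂E/∂a = 3(a - 3)(a - 1) = 0 at a ∈ {1, 3}; ∂E/∂b = 180b(b - 4)(b - 3)(b + 4) = 0 at b ∈ {-4, 0, 3, 4}.
The Hessian is diagonal: diag(E_aa, E_bb). Second derivatives: E_aa(1)=-6, E_aa(3)=6; E_bb(-4)=-40320, E_bb(0)=8640, E_bb(3)=-3780, E_bb(4)=5760.
Saddle points occur where the two diagonal entries have opposite signs: (1, 0), (1, 4), (3, -4), (3, 3). Count: 4.

4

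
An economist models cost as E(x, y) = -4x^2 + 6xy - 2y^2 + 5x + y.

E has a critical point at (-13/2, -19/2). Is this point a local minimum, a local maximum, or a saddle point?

The Hessian of E is constant: H = [[-8, 6], [6, -4]].
det(H) = (-8)·(-4) − 6² = -4.
Since det(H) < 0, H is indefinite and the critical point is a saddle point.

saddle point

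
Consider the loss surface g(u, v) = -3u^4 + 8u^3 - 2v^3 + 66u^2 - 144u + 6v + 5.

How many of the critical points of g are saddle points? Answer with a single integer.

3

g separates as a function of u plus a function of v, so ∇g=0 decouples.
∂g/∂u = -12(u - 4)(u - 1)(u + 3) = 0 at u ∈ {-3, 1, 4}; ∂g/∂v = -6(v - 1)(v + 1) = 0 at v ∈ {-1, 1}.
The Hessian is diagonal: diag(g_uu, g_vv). Second derivatives: g_uu(-3)=-336, g_uu(1)=144, g_uu(4)=-252; g_vv(-1)=12, g_vv(1)=-12.
Saddle points occur where the two diagonal entries have opposite signs: (-3, -1), (1, 1), (4, -1). Count: 3.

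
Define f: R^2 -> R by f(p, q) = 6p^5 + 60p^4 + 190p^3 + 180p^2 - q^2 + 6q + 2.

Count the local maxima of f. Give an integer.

2

f separates as a function of p plus a function of q, so ∇f=0 decouples.
∂f/∂p = 30p(p + 1)(p + 3)(p + 4) = 0 at p ∈ {-4, -3, -1, 0}; ∂f/∂q = -2(q - 3) = 0 at q ∈ {3}.
The Hessian is diagonal: diag(f_pp, f_qq). Second derivatives: f_pp(-4)=-360, f_pp(-3)=180, f_pp(-1)=-180, f_pp(0)=360; f_qq(3)=-2.
Local maxima occur where both diagonal entries negative: (-4, 3), (-1, 3). Count: 2.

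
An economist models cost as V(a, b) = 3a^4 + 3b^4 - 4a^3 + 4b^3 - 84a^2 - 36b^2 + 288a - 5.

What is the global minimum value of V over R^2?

-1666

V(a,b) separates as P(a) + Q(b) − 5, so its minimum is min P + min Q − 5.
P'(a) = 12(a - 3)(a - 2)(a + 4) vanishes at a ∈ {-4, 2, 3}; Q'(b) = 12b(b - 2)(b + 3) vanishes at b ∈ {-3, 0, 2}.
Local minima of P (where P''>0): P(-4)=-1472, P(3)=243. Local minima of Q: Q(-3)=-189, Q(2)=-64.
So the global minimum of V is P(-4) + Q(-3) − 5 = -1472 − 189 − 5 = -1666, attained at (-4, -3).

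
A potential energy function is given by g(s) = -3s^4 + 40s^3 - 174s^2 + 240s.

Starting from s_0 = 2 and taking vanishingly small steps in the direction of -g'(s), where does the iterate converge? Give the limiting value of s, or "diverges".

4

g'(s) = -12(s - 5)(s - 4)(s - 1), so g'(2) = -72.
Gradient descent moves in the -g' direction, i.e. s is increasing.
The nearest critical point in that direction is s = 4, where g'' = 36 > 0 (a local minimum). The iterate converges there.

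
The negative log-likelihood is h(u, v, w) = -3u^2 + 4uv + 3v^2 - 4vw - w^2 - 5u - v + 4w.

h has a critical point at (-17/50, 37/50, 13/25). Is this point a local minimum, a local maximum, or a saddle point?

The Hessian is constant: H = [[-6, 4, 0], [4, 6, -4], [0, -4, -2]].
Leading principal minors: Δ₁ = -6, Δ₂ = -52, Δ₃ = 200.
The minors fit neither the all-positive nor the alternating-sign pattern, so H is indefinite: a saddle point.

saddle point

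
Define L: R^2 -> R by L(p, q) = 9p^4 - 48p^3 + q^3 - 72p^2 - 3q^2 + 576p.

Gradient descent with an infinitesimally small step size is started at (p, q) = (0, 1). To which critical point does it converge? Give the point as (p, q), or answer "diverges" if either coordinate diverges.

(-2, 2)

L is separable, so gradient descent decouples: p follows -∂L/∂p, q follows -∂L/∂q.
∂L/∂p = 36(p - 4)(p - 2)(p + 2); at p=0 this is 576, so p decreases.
∂L/∂q = 3q(q - 2); at q=1 this is -3, so q increases.
p converges to its nearest critical value -2 (a local min of the p-part); q converges to 2. The iterate converges to (-2, 2).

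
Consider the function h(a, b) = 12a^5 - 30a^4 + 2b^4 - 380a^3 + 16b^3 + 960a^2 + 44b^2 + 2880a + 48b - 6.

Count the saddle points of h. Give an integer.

6

h separates as a function of a plus a function of b, so ∇h=0 decouples.
∂h/∂a = 60(a - 4)(a - 3)(a + 1)(a + 4) = 0 at a ∈ {-4, -1, 3, 4}; ∂h/∂b = 8(b + 1)(b + 2)(b + 3) = 0 at b ∈ {-3, -2, -1}.
The Hessian is diagonal: diag(h_aa, h_bb). Second derivatives: h_aa(-4)=-10080, h_aa(-1)=3600, h_aa(3)=-1680, h_aa(4)=2400; h_bb(-3)=16, h_bb(-2)=-8, h_bb(-1)=16.
Saddle points occur where the two diagonal entries have opposite signs: (-4, -3), (-4, -1), (-1, -2), (3, -3), (3, -1), (4, -2). Count: 6.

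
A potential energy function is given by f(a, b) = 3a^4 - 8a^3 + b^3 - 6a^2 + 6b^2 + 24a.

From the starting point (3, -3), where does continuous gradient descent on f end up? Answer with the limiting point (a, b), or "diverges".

f is separable, so gradient descent decouples: a follows -∂f/∂a, b follows -∂f/∂b.
∂f/∂a = 12(a - 2)(a - 1)(a + 1); at a=3 this is 96, so a decreases.
∂f/∂b = 3b(b + 4); at b=-3 this is -9, so b increases.
a converges to its nearest critical value 2 (a local min of the a-part); b converges to 0. The iterate converges to (2, 0).

(2, 0)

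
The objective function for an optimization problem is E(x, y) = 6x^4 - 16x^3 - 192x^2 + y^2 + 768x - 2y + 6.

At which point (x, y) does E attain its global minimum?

E(x,y) separates as P(x) + Q(y) + 6, so its minimum is min P + min Q + 6.
P'(x) = 24(x - 4)(x - 2)(x + 4) vanishes at x ∈ {-4, 2, 4}; Q'(y) = 2y - 2 vanishes at y ∈ {1}.
Local minima of P (where P''>0): P(-4)=-3584, P(4)=512. Local minima of Q: Q(1)=-1.
So the global minimum of E is P(-4) + Q(1) + 6 = -3584 − 1 + 6 = -3579, attained at (-4, 1).

(-4, 1)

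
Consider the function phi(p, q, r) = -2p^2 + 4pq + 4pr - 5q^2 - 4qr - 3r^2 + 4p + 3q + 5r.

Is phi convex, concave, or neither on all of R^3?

phi is quadratic, so its Hessian is the constant matrix H = [[-4, 4, 4], [4, -10, -4], [4, -4, -6]].
Leading principal minors: -4, 24, -48.
Signs alternate −, +, − ⇒ H ≺ 0 ⇒ concave.

concave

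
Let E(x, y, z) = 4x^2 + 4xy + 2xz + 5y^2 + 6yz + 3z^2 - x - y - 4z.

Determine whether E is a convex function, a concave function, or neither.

E is quadratic, so its Hessian is the constant matrix H = [[8, 4, 2], [4, 10, 6], [2, 6, 6]].
Leading principal minors: 8, 64, 152.
All positive ⇒ H ≻ 0 ⇒ convex.

convex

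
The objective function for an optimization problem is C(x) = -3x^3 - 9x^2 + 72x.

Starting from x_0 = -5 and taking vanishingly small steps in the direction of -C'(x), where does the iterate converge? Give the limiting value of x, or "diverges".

-4

C'(x) = -9(x - 2)(x + 4), so C'(-5) = -63.
Gradient descent moves in the -C' direction, i.e. x is increasing.
The nearest critical point in that direction is x = -4, where C'' = 54 > 0 (a local minimum). The iterate converges there.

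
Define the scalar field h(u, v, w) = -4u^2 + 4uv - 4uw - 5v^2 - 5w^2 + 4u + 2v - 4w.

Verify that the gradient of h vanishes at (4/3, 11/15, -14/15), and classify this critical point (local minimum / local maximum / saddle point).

local maximum

∇h = (-8u + 4v - 4w + 4, 4u - 10v + 2, -4u - 10w - 4); substituting (4/3, 11/15, -14/15) gives ∇h = (0, 0, 0), so (4/3, 11/15, -14/15) is indeed a critical point.
The Hessian is constant: H = [[-8, 4, -4], [4, -10, 0], [-4, 0, -10]].
Leading principal minors: Δ₁ = -8, Δ₂ = 64, Δ₃ = -480.
The minors alternate sign starting negative (−, +, −), so H is negative definite: a local maximum.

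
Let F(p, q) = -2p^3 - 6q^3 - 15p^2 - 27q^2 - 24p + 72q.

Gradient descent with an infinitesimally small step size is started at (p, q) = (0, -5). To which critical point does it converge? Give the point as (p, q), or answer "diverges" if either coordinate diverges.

F is separable, so gradient descent decouples: p follows -∂F/∂p, q follows -∂F/∂q.
∂F/∂p = -6(p + 1)(p + 4); at p=0 this is -24, so p increases.
∂F/∂q = -18(q - 1)(q + 4); at q=-5 this is -108, so q increases.
The p-coordinate has no critical point in that direction and runs off to infinity.

diverges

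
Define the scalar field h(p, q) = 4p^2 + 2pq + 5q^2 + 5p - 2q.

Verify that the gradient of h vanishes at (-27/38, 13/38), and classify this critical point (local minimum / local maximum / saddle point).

local minimum

∇h = (8p + 2q + 5, 2p + 10q - 2); substituting (-27/38, 13/38) gives ∇h = (0, 0), so (-27/38, 13/38) is indeed a critical point.
The Hessian of h is constant: H = [[8, 2], [2, 10]].
det(H) = 8·10 − 2² = 76.
det(H) > 0 and tr(H) = 18 > 0, so H is positive definite and the point is a local minimum.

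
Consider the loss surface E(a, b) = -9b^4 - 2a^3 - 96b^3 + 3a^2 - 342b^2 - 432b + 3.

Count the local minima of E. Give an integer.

1

E separates as a function of a plus a function of b, so ∇E=0 decouples.
∂E/∂a = -6a(a - 1) = 0 at a ∈ {0, 1}; ∂E/∂b = -36(b + 1)(b + 3)(b + 4) = 0 at b ∈ {-4, -3, -1}.
The Hessian is diagonal: diag(E_aa, E_bb). Second derivatives: E_aa(0)=6, E_aa(1)=-6; E_bb(-4)=-108, E_bb(-3)=72, E_bb(-1)=-216.
Local minima occur where both diagonal entries positive: (0, -3). Count: 1.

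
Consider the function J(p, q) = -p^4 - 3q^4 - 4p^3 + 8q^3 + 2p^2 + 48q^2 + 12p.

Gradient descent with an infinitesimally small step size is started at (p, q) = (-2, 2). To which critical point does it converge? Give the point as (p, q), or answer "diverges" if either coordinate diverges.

(-1, 0)

J is separable, so gradient descent decouples: p follows -∂J/∂p, q follows -∂J/∂q.
∂J/∂p = -4(p - 1)(p + 1)(p + 3); at p=-2 this is -12, so p increases.
∂J/∂q = -12q(q - 4)(q + 2); at q=2 this is 192, so q decreases.
p converges to its nearest critical value -1 (a local min of the p-part); q converges to 0. The iterate converges to (-1, 0).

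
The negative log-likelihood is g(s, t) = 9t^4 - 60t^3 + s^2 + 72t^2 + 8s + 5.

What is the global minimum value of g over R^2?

g(s,t) separates as P(s) + Q(t) + 5, so its minimum is min P + min Q + 5.
P'(s) = 2s + 8 vanishes at s ∈ {-4}; Q'(t) = 36t(t - 4)(t - 1) vanishes at t ∈ {0, 1, 4}.
Local minima of P (where P''>0): P(-4)=-16. Local minima of Q: Q(0)=0, Q(4)=-384.
So the global minimum of g is P(-4) + Q(4) + 5 = -16 − 384 + 5 = -395, attained at (-4, 4).

-395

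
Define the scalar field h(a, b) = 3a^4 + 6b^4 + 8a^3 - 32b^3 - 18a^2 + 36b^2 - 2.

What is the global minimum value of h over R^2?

-191

h(a,b) separates as P(a) + Q(b) − 2, so its minimum is min P + min Q − 2.
P'(a) = 12a(a - 1)(a + 3) vanishes at a ∈ {-3, 0, 1}; Q'(b) = 24b(b - 3)(b - 1) vanishes at b ∈ {0, 1, 3}.
Local minima of P (where P''>0): P(-3)=-135, P(1)=-7. Local minima of Q: Q(0)=0, Q(3)=-54.
So the global minimum of h is P(-3) + Q(3) − 2 = -135 − 54 − 2 = -191, attained at (-3, 3).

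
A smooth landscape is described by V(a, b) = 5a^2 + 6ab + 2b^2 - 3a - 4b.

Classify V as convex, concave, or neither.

V is quadratic, so its Hessian is the constant matrix H = [[10, 6], [6, 4]].
det(H) = 4, tr(H) = 14.
det(H) > 0 and tr(H) > 0, so H is positive definite everywhere: convex.

convex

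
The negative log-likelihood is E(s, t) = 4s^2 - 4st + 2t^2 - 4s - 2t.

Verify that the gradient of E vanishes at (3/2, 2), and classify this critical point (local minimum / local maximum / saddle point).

local minimum

∇E = (8s - 4t - 4, -4s + 4t - 2); substituting (3/2, 2) gives ∇E = (0, 0), so (3/2, 2) is indeed a critical point.
The Hessian of E is constant: H = [[8, -4], [-4, 4]].
det(H) = 8·4 − (-4)² = 16.
det(H) > 0 and tr(H) = 12 > 0, so H is positive definite and the point is a local minimum.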